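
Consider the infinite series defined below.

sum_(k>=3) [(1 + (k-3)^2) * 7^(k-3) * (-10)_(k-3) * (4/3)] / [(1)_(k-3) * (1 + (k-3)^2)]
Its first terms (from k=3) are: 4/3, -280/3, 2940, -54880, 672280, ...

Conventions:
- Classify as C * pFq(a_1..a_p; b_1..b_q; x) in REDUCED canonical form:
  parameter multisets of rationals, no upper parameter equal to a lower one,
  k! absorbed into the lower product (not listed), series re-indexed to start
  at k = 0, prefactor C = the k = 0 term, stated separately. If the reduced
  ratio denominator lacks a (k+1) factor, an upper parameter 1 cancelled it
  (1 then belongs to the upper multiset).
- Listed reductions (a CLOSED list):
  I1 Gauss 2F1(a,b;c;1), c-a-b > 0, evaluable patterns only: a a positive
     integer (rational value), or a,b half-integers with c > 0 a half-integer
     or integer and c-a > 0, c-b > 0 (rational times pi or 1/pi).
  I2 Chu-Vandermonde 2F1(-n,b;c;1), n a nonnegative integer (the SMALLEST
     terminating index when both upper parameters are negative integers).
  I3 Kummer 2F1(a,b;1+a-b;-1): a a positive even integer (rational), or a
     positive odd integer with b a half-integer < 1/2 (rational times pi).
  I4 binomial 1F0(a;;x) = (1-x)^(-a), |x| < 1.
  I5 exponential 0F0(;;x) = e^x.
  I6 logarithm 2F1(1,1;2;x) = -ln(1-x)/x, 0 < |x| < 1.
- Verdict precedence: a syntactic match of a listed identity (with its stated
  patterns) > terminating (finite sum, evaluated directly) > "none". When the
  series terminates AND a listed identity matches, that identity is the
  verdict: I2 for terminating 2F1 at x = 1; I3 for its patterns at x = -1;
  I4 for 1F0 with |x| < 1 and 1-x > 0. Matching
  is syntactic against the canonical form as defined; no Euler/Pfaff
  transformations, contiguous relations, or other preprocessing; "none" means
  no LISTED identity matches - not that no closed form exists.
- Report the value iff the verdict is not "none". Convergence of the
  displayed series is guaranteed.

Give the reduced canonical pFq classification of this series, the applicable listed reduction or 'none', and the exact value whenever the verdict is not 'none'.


This is 4/3 * 1F0(-10; -; 7) in reduced canonical form. Verdict: terminating at k = 10: the factor (-10)_k kills every later term; summing the 11 survivors is exact. Exact value: 80621568.

Structural cue: t_0 = 4/3 here, and the factor k^2 + 1 cancels (top and bottom), leaving C = 4/3, x = 7.
Ratio: r(k) = 7 * (k-10) / [(k+1)] - poly over poly, x = 7 from leading terms; C = 4/3 at k = 0.


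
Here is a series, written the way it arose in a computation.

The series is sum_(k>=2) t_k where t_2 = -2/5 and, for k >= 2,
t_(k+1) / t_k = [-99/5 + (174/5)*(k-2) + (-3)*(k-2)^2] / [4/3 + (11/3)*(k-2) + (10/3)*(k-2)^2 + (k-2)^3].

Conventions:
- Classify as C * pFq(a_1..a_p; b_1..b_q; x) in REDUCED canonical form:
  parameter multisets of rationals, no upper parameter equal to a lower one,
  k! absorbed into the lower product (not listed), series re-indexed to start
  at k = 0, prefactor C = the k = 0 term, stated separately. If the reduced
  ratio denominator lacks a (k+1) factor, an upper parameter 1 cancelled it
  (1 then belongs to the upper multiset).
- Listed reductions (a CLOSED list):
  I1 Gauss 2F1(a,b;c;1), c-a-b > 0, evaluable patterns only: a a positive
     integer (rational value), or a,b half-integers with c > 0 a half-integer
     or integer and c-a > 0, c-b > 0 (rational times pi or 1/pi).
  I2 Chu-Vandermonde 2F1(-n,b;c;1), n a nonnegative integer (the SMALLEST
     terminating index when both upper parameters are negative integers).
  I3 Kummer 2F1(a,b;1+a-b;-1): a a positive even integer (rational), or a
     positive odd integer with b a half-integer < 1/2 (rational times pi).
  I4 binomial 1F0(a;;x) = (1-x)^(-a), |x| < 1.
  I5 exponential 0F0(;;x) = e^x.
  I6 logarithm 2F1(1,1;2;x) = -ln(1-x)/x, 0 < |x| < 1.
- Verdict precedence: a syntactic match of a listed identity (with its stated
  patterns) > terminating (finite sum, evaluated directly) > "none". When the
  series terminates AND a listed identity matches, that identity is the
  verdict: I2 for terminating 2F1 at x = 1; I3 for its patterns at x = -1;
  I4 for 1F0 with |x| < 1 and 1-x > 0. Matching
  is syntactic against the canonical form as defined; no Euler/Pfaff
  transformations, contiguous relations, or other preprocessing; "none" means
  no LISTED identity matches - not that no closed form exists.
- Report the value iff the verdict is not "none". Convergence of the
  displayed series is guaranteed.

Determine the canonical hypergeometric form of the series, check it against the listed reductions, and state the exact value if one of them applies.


Prefactor -2/5, argument -3: 2F2 with upper {-11, -3/5} over lower {1, 4/3}. Verdict: terminating - upper parameter -11 makes this a finite sum (last index 11), evaluated exactly. Sum: 29784808138995376808633/806078710937500000000.

First insight: from the first term -2/5: roots of the ratio polynomials (prefactor -2/5) are the negated parameters.
Adjacent-term ratio: r(k) = (-3) * (k-11) (k-3/5) / [(k+1) (k+4/3) (k+1)] - rational in k. x = (-3); t_0 = -2/5; negate the roots.


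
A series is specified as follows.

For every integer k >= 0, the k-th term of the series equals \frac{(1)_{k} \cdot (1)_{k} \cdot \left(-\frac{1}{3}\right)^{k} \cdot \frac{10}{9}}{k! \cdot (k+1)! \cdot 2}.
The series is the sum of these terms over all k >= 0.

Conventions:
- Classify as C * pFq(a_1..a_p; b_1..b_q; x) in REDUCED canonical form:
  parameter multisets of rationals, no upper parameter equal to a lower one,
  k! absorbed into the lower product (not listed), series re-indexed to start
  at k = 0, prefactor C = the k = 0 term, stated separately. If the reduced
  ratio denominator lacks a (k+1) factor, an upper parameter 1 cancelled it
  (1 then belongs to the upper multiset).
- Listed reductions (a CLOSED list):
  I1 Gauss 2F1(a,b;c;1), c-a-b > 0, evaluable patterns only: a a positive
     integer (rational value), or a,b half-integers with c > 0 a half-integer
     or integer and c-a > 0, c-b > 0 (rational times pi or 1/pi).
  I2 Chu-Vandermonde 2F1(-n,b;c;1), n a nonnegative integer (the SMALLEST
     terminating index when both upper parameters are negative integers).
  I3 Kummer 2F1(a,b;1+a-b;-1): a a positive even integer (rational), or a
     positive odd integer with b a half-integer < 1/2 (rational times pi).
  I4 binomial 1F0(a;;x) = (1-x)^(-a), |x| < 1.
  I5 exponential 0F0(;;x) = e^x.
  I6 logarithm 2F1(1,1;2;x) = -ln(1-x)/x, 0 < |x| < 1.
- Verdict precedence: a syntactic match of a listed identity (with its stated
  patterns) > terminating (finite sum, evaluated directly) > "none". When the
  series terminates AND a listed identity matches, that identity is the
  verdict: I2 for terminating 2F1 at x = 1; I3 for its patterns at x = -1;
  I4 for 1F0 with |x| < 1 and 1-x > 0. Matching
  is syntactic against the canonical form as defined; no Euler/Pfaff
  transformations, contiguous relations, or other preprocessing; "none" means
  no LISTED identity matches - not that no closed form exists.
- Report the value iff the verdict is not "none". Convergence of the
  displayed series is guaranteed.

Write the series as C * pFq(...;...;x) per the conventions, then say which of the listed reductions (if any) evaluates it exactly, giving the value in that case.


Classification (C = \frac{5}{9}): 2F1 with upper {1, 1}, lower {2}, argument x = -\frac{1}{3}. Verdict: this is logarithm (I6) (the logarithm: parameters (1,1;2), x = -\frac{1}{3}). Hence: \frac{5}{3} \cdot \ln\left(\frac{4}{3}\right).

First insight: t_0 = \frac{5}{9} here, and the denominator's factorial ratio (C = 5/9) is a lower Pochhammer.
Term ratio: r(k) = -\frac{1}{3} * (k+1) (k+1) / [(k+2) (k+1)] - rational; roots negated = parameters, x = -\frac{1}{3}, C = \frac{5}{9}.


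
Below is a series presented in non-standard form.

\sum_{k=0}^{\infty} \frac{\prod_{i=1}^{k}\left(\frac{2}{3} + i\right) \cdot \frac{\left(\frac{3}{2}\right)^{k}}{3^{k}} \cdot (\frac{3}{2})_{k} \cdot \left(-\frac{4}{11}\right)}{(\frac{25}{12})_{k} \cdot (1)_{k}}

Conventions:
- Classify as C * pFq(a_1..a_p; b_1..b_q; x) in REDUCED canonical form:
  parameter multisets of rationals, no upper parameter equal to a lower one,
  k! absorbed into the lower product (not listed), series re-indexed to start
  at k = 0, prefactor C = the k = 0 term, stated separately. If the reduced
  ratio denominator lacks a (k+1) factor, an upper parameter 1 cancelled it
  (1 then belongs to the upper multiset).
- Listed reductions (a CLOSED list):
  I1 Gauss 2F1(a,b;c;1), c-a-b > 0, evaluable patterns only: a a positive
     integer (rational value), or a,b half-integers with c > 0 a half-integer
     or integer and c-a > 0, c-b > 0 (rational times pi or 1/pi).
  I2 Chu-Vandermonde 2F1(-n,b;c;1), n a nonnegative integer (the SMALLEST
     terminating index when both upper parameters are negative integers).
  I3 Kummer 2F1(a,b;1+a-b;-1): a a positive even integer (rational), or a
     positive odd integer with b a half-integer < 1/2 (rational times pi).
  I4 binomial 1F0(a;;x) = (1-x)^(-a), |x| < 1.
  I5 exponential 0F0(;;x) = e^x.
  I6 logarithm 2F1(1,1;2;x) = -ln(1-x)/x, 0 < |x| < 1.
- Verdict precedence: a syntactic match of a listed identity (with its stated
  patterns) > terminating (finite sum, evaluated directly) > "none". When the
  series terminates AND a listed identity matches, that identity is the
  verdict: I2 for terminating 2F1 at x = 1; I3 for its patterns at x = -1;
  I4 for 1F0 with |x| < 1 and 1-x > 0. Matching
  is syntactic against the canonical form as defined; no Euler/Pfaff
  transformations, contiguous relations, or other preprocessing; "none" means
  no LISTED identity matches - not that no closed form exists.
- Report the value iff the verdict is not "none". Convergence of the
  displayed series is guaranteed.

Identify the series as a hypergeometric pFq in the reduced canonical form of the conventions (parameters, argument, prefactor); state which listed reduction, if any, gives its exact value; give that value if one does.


At argument \frac{1}{2}: a 2F1 with upper {\frac{3}{2}, \frac{5}{3}}, lower {\frac{25}{12}}, scaled by C = -\frac{4}{11}. Verdict: none here - no I1-I6 shape fits x = \frac{1}{2} with lower {\frac{25}{12}}.

The tell: t_0 = -\frac{4}{11} here, and (1)_k (prefactor -4/11) is k! itself.
Adjacent-term ratio: r(k) = \frac{1}{2} * (k+\frac{3}{2}) (k+\frac{5}{3}) / [(k+\frac{25}{12}) (k+1)] - rational in k. x = \frac{1}{2}; t_0 = -\frac{4}{11}; negate the roots.


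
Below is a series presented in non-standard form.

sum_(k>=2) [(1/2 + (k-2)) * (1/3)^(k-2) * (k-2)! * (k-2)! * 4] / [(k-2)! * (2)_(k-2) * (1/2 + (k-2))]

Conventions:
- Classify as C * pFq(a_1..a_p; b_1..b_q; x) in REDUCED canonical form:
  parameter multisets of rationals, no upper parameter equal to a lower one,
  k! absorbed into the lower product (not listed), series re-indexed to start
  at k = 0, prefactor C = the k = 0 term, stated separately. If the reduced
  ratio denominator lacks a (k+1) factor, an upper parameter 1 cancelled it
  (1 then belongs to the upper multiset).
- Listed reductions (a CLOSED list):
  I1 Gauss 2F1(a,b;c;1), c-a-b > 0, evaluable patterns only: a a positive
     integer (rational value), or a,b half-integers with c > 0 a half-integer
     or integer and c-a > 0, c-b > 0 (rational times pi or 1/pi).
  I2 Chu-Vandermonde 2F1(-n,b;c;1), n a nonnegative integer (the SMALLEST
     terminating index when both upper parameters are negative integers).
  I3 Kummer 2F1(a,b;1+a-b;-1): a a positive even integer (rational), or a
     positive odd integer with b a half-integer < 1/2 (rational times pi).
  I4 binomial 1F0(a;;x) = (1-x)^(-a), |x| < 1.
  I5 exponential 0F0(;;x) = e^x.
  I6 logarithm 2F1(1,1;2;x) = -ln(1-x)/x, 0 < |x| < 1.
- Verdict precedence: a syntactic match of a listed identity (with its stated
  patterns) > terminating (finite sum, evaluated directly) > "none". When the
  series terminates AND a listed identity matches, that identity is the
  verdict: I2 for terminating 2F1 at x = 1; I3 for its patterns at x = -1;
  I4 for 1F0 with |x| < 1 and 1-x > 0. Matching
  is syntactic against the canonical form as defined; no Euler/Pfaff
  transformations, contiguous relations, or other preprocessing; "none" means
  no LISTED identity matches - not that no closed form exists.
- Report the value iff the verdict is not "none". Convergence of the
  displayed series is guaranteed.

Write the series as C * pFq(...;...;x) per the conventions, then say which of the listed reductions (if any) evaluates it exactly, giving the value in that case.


Classification (C = 4): 2F1 with upper {1, 1}, lower {2}, argument x = 1/3. Verdict (x = 1/3): the I6 logarithm reduction applies (the logarithm: parameters (1,1;2), x = 1/3). Hence: (-12) * ln(2/3).

Key step: t_0 being 4, the factorial ratio (C = 4) (k+a-1)!/(a-1)! is a rising factorial (a)_k.
Consecutive-term ratio: r(k) = (1/3) * (k+1) (k+1) / [(k+2) (k+1)] - rational; roots negated = parameters, x = (1/3), C = 4.


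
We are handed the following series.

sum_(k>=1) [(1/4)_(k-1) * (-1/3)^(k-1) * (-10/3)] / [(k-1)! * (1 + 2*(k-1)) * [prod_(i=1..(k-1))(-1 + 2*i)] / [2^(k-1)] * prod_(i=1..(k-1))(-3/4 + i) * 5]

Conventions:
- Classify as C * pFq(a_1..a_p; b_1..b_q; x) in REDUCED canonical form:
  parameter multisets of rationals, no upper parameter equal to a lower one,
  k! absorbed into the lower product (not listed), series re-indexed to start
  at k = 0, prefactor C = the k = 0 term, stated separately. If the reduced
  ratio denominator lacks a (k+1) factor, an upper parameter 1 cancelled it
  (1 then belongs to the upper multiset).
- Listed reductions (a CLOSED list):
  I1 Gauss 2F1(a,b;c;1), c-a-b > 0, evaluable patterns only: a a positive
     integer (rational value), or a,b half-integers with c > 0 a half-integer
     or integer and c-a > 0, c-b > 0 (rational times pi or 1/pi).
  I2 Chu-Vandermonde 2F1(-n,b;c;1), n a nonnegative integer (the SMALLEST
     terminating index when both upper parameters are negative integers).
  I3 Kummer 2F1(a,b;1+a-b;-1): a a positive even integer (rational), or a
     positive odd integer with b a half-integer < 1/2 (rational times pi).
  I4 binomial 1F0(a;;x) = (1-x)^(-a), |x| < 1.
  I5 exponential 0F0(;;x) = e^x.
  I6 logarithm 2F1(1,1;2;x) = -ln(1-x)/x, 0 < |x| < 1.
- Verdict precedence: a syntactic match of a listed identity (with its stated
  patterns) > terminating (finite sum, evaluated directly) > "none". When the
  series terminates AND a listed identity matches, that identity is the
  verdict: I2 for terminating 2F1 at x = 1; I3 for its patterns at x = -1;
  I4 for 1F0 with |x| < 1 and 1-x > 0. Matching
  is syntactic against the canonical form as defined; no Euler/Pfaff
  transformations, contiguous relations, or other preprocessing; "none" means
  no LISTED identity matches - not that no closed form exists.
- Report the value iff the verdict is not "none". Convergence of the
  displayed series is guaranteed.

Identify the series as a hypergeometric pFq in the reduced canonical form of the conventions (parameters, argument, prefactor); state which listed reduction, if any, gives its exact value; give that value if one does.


Prefactor -2/3, argument -1/3: 0F1 with upper {-} over lower {3/2}. Verdict: no listed reduction: x = -1/3 and upper {-} fail every I1-I6 pattern.

Key step: t_0 being -2/3, the parameter 1/4 appears in both the upper and lower lists and cancels.
Step ratio: r(k) = (-1/3) * 1 / [(k+3/2) (k+1)] - rational in k, leading ratio (-1/3); with t_0 = -2/3, classification follows.


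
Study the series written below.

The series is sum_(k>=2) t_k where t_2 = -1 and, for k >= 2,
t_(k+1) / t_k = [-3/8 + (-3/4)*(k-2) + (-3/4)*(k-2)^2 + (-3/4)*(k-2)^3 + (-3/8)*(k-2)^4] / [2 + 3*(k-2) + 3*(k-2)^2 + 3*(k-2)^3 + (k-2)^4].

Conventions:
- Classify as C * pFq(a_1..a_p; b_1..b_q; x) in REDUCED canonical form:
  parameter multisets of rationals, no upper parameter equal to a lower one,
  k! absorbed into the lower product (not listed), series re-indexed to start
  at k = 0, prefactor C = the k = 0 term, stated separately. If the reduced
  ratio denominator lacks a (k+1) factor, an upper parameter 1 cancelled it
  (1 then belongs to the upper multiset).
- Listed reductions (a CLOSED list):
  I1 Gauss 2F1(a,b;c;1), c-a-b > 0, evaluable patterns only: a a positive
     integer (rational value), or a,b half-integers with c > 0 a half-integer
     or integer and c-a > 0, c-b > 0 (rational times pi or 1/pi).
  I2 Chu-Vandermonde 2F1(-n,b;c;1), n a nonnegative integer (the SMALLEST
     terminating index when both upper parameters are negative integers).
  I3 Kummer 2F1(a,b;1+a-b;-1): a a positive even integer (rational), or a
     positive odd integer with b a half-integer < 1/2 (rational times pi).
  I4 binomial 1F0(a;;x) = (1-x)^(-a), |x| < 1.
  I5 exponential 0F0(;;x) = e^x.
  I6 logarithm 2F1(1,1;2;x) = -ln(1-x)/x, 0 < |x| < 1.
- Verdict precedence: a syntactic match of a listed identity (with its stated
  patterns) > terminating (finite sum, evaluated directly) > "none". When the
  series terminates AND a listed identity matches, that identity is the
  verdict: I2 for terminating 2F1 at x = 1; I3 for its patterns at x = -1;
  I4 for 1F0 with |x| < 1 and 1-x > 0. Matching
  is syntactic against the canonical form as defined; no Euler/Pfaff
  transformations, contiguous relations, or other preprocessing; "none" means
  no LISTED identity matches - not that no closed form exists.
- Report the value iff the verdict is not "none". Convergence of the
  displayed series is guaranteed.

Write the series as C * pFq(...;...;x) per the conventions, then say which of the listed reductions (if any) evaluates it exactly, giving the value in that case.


At argument -3/8: a 2F1 with upper {1, 1}, lower {2}, scaled by C = -1. Verdict: the I6 logarithm reduction fires (the logarithm: parameters (1,1;2), x = -3/8). Value: (-8/3) * ln(11/8).

First insight: with t_0 = -1, roots of the ratio polynomials (prefactor -1) are the negated parameters.
Consecutive-term ratio: r(k) = (-3/8) * (k+1) (k+1) / [(k+2) (k+1)] - rational in k. x = (-3/8); t_0 = -1; negate the roots.


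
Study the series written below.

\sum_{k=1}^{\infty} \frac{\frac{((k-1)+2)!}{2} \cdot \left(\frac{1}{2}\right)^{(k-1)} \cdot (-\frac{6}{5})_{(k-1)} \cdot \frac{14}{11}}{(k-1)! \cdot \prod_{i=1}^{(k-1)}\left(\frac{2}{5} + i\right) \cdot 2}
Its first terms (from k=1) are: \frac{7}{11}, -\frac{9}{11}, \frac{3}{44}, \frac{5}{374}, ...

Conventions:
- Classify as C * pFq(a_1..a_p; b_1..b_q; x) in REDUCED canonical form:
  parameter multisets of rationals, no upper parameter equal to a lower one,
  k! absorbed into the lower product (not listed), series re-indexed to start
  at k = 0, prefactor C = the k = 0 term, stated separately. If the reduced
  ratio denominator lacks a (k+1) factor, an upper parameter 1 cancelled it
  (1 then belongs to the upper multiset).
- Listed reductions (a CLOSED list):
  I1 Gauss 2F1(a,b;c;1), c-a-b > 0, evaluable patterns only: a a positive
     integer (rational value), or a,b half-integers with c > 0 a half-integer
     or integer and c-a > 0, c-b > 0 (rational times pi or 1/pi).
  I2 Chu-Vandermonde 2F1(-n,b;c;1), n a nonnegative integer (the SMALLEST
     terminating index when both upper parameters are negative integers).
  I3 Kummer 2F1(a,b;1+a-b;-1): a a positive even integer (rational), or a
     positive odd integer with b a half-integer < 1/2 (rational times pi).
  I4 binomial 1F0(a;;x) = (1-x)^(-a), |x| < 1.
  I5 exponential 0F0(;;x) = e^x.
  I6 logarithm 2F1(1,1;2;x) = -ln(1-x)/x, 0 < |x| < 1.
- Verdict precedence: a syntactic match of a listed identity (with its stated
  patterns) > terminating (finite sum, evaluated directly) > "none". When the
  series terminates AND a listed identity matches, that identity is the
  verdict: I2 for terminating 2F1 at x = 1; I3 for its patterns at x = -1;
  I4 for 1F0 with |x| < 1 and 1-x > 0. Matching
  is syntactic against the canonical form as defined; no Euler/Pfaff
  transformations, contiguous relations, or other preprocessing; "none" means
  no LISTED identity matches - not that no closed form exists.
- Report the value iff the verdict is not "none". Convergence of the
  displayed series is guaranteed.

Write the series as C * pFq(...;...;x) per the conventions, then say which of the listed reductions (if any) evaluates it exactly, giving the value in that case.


Prefactor \frac{7}{11}, argument \frac{1}{2}: 2F1 with upper {-\frac{6}{5}, 3} over lower {\frac{7}{5}}. Verdict: none (x = \frac{1}{2}): each listed identity misses the multisets {-\frac{6}{5}, 3} ; {\frac{7}{5}}.

Key observation: t_0 = \frac{7}{11} here, and the constant factors (C = 7/11) combine into one prefactor.
Consecutive-term ratio: r(k) = \frac{1}{2} * (k-\frac{6}{5}) (k+3) / [(k+\frac{7}{5}) (k+1)] ; factor over Q: parameters, x = \frac{1}{2}, and C = \frac{7}{11}.


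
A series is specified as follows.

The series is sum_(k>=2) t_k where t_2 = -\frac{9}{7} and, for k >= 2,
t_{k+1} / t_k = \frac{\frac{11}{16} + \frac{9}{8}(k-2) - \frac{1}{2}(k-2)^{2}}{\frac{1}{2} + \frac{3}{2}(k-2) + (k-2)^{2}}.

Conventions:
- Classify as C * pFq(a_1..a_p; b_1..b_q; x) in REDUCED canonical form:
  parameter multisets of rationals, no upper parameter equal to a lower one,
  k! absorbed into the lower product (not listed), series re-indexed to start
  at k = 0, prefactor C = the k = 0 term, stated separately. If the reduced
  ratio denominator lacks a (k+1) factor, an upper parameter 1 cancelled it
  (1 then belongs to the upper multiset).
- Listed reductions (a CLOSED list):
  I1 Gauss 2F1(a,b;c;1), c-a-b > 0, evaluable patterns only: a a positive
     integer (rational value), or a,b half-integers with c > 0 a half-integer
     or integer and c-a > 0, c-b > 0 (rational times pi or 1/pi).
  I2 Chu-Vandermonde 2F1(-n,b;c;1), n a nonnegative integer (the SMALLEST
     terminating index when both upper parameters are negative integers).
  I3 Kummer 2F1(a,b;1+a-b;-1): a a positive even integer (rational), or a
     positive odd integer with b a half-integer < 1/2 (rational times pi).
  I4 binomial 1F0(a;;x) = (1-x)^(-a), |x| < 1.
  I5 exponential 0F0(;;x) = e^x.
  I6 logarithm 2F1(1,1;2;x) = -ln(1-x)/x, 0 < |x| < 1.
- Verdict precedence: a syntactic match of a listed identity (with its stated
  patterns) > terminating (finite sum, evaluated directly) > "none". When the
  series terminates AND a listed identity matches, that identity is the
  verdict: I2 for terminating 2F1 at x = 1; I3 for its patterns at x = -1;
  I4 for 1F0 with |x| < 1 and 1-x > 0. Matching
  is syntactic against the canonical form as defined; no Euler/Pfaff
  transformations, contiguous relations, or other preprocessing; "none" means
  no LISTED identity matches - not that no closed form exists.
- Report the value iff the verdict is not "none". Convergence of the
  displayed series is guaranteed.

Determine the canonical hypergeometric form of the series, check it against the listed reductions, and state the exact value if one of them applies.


The tell: with t_0 = -\frac{9}{7}, the ratio is unreduced: k + 1/2 divides both sides (prefactor -9/7).
Term ratio: r(k) = -\frac{1}{2} * (k-\frac{11}{4}) / [(k+1)] - rational in k, leading ratio -\frac{1}{2}; with t_0 = -\frac{9}{7}, classification follows.

This is -\frac{9}{7} * 1F0(-\frac{11}{4}; -; -\frac{1}{2}) in reduced canonical form. Verdict: the I4 binomial reduction fires (the 1F0 binomial series: exponent 11/4, x = -\frac{1}{2}). Value: \left(-\frac{9}{7}\right) \cdot \left(\frac{3}{2}\right)^{\frac{11}{4}}.


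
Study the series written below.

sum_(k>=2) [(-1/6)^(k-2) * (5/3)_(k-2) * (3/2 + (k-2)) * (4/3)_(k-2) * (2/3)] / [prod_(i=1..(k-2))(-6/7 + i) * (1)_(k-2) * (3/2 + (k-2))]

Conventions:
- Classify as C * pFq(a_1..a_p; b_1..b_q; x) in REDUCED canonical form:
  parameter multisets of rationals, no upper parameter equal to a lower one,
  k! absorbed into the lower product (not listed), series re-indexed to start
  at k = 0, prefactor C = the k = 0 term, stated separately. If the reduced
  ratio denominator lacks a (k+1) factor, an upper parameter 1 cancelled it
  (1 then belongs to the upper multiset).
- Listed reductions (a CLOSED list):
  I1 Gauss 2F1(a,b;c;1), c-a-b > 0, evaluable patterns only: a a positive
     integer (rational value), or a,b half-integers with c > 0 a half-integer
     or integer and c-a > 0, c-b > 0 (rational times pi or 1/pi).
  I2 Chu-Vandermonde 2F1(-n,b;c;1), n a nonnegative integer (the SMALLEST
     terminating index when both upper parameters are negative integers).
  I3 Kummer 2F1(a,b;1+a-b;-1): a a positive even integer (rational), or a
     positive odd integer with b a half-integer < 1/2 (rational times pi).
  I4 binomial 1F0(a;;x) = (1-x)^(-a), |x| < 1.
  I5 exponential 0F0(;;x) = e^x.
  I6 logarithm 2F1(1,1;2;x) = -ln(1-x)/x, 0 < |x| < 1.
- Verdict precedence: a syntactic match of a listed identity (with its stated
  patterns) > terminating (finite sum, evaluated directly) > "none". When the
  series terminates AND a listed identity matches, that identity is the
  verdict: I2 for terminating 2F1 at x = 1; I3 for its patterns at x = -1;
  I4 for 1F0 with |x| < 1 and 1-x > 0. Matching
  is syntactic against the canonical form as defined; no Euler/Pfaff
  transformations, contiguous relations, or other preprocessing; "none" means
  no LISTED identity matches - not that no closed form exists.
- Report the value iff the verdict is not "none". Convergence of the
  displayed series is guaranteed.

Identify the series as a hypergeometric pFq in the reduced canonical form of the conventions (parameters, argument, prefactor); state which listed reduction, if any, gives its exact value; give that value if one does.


Key observation: t_0 = 2/3 here, and the factor k + 3/2 cancels (top and bottom), leaving prefactor 2/3.
Term ratio: r(k) = (-1/6) * (k+4/3) (k+5/3) / [(k+1/7) (k+1)] - poly over poly, x = (-1/6) from leading terms; C = 2/3 at k = 0.

With C = 2/3: the canonical form is 2F1(4/3, 5/3; 1/7; -1/6). Verdict: none. No listed pattern accepts 2F1(4/3, 5/3; 1/7; -1/6).


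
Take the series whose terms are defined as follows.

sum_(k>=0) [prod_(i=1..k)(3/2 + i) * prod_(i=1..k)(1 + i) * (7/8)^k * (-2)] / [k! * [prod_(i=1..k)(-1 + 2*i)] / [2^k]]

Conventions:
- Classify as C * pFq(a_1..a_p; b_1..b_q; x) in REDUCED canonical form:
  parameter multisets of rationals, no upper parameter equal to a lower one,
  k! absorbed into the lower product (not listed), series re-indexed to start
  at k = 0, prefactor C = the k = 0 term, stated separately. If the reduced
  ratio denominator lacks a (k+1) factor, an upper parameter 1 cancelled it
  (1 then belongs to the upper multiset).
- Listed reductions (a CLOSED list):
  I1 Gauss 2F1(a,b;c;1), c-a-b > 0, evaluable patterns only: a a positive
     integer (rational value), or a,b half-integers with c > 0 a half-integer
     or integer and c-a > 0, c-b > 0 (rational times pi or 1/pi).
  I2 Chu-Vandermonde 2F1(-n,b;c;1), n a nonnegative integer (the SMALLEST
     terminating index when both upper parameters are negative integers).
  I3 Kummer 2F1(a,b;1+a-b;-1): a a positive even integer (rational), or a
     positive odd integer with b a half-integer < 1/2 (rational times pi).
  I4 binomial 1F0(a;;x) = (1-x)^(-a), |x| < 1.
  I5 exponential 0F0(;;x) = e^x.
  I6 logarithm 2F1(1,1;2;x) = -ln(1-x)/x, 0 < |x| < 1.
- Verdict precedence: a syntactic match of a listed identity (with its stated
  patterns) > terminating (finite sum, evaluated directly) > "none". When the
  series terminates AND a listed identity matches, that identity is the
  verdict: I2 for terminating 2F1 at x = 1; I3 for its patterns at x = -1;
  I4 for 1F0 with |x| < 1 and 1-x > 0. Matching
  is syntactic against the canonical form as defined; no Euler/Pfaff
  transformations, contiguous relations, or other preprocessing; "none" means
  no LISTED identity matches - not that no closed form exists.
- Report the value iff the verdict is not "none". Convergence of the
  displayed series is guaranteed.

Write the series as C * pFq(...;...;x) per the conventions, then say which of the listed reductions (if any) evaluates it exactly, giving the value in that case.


Prefactor -2, argument 7/8: 2F1 with upper {2, 5/2} over lower {1/2}. Verdict: none. Every listed pattern misses the 2F1 form at 7/8, upper {2, 5/2}.

Structural cue: with t_0 = -2, the running product (C = -2) telescopes to a rising factorial.
Term ratio: r(k) = (7/8) * (k+2) (k+5/2) / [(k+1/2) (k+1)] ; factor over Q: parameters, x = (7/8), and C = -2.


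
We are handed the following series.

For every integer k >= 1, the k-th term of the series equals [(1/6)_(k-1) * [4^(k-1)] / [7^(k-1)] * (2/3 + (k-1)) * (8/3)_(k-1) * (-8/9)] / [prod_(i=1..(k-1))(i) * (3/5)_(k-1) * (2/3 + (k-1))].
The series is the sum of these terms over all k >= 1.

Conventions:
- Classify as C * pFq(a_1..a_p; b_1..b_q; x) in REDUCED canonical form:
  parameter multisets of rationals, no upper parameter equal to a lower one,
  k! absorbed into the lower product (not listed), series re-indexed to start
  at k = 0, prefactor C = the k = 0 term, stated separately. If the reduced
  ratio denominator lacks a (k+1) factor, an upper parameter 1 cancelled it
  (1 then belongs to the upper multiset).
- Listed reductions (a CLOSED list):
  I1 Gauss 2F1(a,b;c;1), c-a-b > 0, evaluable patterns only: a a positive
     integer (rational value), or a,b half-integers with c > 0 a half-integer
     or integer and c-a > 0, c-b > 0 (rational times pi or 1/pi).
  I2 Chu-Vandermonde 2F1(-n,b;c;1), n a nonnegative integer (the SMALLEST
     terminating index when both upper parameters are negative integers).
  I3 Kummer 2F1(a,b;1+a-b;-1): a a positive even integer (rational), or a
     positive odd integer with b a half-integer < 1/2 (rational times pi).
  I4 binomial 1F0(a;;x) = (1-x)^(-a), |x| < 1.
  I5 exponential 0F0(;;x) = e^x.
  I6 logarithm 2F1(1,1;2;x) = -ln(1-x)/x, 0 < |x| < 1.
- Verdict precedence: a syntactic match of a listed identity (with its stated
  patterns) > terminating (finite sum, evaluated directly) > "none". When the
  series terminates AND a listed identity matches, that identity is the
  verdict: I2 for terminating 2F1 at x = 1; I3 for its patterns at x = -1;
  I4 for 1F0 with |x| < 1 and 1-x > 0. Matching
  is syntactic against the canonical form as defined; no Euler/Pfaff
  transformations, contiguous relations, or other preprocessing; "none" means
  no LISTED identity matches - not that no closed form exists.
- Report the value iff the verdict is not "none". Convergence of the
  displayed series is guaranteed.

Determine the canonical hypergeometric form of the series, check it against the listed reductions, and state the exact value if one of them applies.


Prefactor -8/9, argument 4/7: 2F1 with upper {1/6, 8/3} over lower {3/5}. Verdict: none - at argument 4/7 the multisets {1/6, 8/3} ; {3/5} match no listed identity.

Key observation: from the first term -8/9: the product of the first k integers (C = -8/9, x = 4/7) is k!.
Consecutive-term ratio: r(k) = (4/7) * (k+1/6) (k+8/3) / [(k+3/5) (k+1)] - poly over poly, x = (4/7) from leading terms; C = -8/9 at k = 0.


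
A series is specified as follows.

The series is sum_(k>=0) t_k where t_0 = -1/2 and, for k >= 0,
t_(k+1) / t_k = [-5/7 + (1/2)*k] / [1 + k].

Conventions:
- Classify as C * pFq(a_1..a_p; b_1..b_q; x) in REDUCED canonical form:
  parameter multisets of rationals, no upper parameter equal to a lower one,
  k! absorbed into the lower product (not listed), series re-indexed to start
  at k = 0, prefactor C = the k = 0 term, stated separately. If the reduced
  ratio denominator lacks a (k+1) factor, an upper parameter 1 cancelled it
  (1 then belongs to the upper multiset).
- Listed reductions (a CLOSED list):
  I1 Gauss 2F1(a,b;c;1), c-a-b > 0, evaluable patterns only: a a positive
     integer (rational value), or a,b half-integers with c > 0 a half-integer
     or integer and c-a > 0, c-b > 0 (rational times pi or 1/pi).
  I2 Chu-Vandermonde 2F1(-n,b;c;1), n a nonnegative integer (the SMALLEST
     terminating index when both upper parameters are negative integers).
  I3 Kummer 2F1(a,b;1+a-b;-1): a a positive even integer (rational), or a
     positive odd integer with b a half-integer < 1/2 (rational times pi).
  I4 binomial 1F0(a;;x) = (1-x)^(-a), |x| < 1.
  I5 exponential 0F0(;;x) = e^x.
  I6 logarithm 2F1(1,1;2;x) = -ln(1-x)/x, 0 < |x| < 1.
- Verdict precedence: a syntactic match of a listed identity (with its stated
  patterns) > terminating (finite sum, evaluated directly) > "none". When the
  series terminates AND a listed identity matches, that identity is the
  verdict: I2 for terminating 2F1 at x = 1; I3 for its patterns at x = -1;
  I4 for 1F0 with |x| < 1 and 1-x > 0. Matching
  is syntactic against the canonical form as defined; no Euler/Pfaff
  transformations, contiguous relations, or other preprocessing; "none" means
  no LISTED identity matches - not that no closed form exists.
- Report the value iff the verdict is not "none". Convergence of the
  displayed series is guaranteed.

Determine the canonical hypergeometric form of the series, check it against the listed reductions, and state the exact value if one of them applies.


Key observation: from the first term -1/2: factor the ratio over Q (prefactor -1/2): negated roots = parameters.
Consecutive-term ratio: r(k) = (1/2) * (k-10/7) / [(k+1)] - rational in k, leading ratio (1/2); with t_0 = -1/2, classification follows.

Classification (C = -1/2): 1F0 with upper {-10/7}, lower {-}, argument x = 1/2. Verdict (x = 1/2): the I4 binomial reduction applies (the 1F0 binomial series: exponent 10/7, x = 1/2). Exact value: (-1/2) * (1/2)^(10/7).


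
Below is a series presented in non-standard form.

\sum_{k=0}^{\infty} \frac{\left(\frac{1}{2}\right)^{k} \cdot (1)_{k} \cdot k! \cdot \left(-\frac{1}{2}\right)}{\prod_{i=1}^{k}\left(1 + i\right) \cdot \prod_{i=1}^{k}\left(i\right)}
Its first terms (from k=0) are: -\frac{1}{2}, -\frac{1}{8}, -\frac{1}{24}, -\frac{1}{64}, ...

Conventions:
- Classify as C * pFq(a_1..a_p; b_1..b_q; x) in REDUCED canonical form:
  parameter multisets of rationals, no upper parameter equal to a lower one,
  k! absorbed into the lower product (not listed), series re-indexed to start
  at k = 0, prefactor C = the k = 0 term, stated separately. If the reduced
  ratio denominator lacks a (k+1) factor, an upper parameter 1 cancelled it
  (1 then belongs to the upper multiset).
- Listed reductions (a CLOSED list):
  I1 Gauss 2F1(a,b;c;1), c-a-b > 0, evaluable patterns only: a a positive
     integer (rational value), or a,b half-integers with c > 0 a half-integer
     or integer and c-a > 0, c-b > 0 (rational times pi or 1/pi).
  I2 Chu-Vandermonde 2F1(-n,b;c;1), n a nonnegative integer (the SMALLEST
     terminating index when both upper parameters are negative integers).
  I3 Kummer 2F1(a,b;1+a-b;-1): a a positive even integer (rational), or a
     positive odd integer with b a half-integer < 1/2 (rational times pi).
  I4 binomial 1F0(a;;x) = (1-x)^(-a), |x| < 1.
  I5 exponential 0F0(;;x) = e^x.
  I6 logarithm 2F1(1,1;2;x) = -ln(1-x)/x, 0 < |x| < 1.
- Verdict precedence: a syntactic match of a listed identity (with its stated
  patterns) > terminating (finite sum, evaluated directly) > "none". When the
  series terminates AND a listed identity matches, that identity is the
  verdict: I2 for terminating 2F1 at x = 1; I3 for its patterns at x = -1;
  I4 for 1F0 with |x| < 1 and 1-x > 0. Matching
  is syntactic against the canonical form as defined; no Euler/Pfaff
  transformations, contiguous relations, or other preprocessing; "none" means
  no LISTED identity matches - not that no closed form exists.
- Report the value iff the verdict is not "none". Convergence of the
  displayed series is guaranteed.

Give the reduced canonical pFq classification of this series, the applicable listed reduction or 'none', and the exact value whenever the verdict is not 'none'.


Classification (C = -\frac{1}{2}): 2F1 with upper {1, 1}, lower {2}, argument x = \frac{1}{2}. Verdict at x = \frac{1}{2}: the logarithmic series (I6) matches (the logarithm: parameters (1,1;2), x = \frac{1}{2}). Hence: \ln\left(\frac{1}{2}\right).

First insight: from the first term -\frac{1}{2}: the lower running product (C = -1/2) is a rising factorial.
Consecutive-term ratio: r(k) = \frac{1}{2} * (k+1) (k+1) / [(k+2) (k+1)] ; factor over Q: parameters, x = \frac{1}{2}, and C = -\frac{1}{2}.


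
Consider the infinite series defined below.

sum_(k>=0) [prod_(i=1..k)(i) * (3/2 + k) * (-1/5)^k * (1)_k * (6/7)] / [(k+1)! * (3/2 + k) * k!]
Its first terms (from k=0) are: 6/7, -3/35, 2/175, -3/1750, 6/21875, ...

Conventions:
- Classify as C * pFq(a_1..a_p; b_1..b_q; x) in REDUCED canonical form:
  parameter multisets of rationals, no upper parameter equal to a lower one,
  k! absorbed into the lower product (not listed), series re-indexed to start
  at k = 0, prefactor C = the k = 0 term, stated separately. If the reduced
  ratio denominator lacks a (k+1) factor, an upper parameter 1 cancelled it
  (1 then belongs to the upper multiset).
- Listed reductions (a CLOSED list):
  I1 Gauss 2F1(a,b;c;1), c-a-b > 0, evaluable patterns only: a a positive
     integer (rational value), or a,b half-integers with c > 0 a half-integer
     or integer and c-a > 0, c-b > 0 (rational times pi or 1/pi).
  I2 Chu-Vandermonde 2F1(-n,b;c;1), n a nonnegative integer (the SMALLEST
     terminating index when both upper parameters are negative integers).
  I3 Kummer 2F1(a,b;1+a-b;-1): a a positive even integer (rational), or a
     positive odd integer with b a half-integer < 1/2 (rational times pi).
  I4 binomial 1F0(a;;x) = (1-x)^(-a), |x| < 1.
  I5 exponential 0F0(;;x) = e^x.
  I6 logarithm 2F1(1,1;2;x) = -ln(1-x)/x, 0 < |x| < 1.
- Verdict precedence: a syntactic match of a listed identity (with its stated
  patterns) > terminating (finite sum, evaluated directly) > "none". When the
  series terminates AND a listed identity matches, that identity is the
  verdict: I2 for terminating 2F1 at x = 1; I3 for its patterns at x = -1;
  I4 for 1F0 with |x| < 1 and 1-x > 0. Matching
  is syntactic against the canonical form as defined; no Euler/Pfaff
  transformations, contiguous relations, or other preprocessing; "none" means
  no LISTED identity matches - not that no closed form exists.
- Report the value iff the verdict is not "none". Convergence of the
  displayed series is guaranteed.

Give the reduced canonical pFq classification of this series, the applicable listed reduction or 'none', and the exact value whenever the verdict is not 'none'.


First insight: from the first term 6/7: k + 3/2 divides numerator and denominator alike; C = 6/7 after cancelling.
Step ratio: r(k) = (-1/5) * (k+1) (k+1) / [(k+2) (k+1)] - rational in k. x = (-1/5); t_0 = 6/7; negate the roots.

At argument -1/5: a 2F1 with upper {1, 1}, lower {2}, scaled by C = 6/7. Verdict: the I6 logarithm reduction applies (the logarithm: parameters (1,1;2), x = -1/5). Sum: (30/7) * ln(6/5).


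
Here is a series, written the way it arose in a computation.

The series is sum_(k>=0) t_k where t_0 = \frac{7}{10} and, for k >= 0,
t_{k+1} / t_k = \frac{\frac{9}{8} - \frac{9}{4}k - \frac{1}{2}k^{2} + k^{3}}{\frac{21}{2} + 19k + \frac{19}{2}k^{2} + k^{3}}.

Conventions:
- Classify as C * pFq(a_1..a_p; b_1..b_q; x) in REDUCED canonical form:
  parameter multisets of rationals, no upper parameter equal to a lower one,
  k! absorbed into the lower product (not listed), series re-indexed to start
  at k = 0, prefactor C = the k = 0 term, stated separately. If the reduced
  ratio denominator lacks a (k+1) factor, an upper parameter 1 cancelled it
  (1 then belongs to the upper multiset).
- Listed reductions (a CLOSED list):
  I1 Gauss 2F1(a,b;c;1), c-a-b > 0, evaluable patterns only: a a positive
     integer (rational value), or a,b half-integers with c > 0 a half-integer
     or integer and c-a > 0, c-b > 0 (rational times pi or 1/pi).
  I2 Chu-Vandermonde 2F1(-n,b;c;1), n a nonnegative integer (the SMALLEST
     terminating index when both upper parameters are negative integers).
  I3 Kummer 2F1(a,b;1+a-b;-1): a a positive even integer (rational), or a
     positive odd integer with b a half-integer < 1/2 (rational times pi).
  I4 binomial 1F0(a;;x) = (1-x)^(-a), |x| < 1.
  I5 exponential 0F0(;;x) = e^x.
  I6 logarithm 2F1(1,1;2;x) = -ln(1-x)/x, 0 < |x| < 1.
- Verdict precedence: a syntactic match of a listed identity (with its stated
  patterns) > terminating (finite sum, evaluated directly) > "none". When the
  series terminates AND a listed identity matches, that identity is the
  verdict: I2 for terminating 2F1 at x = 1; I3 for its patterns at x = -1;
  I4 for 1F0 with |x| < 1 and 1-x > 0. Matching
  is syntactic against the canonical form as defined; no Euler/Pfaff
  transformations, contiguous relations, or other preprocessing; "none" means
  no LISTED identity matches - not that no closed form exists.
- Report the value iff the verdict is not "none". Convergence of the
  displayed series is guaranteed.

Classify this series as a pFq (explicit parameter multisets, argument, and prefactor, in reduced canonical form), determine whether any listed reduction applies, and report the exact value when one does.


x = 1 here; the reduced form reads 2F1, upper {-\frac{3}{2}, -\frac{1}{2}}, lower {7}, C = \frac{7}{10}. Verdict (x = 1): Gauss's theorem I1 (half-integer case) applies (x = 1; upper {-\frac{3}{2}, -\frac{1}{2}} half-integers, c = 7 in the evaluable pattern). Sum: \frac{33554432}{13803075} / \pi.

Key observation: with t_0 = \frac{7}{10}, the expanded ratio factors over Q; C = 7/10, roots give parameters.
Adjacent-term ratio: r(k) = 1 * (k-\frac{3}{2}) (k-\frac{1}{2}) / [(k+7) (k+1)] - rational in k. x = 1; t_0 = \frac{7}{10}; negate the roots.
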